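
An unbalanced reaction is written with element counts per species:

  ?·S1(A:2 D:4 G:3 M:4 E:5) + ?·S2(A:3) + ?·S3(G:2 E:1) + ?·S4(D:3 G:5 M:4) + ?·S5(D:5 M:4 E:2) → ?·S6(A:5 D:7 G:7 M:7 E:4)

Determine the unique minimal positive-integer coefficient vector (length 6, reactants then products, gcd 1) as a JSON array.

Coefficients: [1, 6, 5, 3, 3, 4]

A: 1·2+6·3+5·0+3·0+3·0 = 20 | 4·5 = 20
D: 1·4+6·0+5·0+3·3+3·5 = 28 | 4·7 = 28
G: 1·3+6·0+5·2+3·5+3·0 = 28 | 4·7 = 28
M: 1·4+6·0+5·0+3·4+3·4 = 28 | 4·7 = 28
E: 1·5+6·0+5·1+3·0+3·2 = 16 | 4·4 = 16
gcd(1,6,5,3,3,4) = 1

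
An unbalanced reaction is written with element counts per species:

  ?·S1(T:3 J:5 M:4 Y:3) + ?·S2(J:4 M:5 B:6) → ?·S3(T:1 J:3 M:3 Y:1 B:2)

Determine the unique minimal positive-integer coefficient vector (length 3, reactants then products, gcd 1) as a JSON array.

T: 1·3+1·0 = 3 | 3·1 = 3
J: 1·5+1·4 = 9 | 3·3 = 9
M: 1·4+1·5 = 9 | 3·3 = 9
Y: 1·3+1·0 = 3 | 3·1 = 3
B: 1·0+1·6 = 6 | 3·2 = 6
gcd(1,1,3) = 1

Coefficients: [1, 1, 3]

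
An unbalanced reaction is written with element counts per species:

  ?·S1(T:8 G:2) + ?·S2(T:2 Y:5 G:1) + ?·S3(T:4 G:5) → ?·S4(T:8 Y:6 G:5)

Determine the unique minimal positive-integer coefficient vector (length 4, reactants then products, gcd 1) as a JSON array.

Coefficients: [2, 6, 3, 5]

T: 2·8+6·2+3·4 = 40 | 5·8 = 40
Y: 2·0+6·5+3·0 = 30 | 5·6 = 30
G: 2·2+6·1+3·5 = 25 | 5·5 = 25
gcd(2,6,3,5) = 1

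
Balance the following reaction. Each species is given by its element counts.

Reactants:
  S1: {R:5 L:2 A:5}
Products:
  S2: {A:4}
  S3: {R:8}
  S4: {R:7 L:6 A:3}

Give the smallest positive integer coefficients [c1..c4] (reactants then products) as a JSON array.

R: 3·5 = 15 | 3·0+1·8+1·7 = 15
L: 3·2 = 6 | 3·0+1·0+1·6 = 6
A: 3·5 = 15 | 3·4+1·0+1·3 = 15
gcd(3,3,1,1) = 1

Coefficients: [3, 3, 1, 1]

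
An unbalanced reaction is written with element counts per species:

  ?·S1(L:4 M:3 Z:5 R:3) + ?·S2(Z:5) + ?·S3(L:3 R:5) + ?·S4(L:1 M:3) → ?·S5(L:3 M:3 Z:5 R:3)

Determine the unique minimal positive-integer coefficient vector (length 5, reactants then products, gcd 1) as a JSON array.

L: 1·4+5·0+3·3+5·1 = 18 | 6·3 = 18
M: 1·3+5·0+3·0+5·3 = 18 | 6·3 = 18
Z: 1·5+5·5+3·0+5·0 = 30 | 6·5 = 30
R: 1·3+5·0+3·5+5·0 = 18 | 6·3 = 18
gcd(1,5,3,5,6) = 1

Coefficients: [1, 5, 3, 5, 6]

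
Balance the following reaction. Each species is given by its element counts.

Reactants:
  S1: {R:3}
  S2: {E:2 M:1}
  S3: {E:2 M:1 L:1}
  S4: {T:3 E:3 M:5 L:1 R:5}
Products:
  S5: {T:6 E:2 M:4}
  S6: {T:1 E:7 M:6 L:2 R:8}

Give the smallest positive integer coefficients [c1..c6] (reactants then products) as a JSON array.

Coefficients: [3, 4, 3, 3, 1, 3]

T: 3·0+4·0+3·0+3·3 = 9 | 1·6+3·1 = 9
E: 3·0+4·2+3·2+3·3 = 23 | 1·2+3·7 = 23
M: 3·0+4·1+3·1+3·5 = 22 | 1·4+3·6 = 22
L: 3·0+4·0+3·1+3·1 = 6 | 1·0+3·2 = 6
R: 3·3+4·0+3·0+3·5 = 24 | 1·0+3·8 = 24
gcd(3,4,3,3,1,3) = 1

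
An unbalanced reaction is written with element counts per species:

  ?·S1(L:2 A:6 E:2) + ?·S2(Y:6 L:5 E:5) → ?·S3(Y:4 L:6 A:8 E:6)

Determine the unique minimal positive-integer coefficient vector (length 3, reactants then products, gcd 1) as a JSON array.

Y: 4·0+2·6 = 12 | 3·4 = 12
L: 4·2+2·5 = 18 | 3·6 = 18
A: 4·6+2·0 = 24 | 3·8 = 24
E: 4·2+2·5 = 18 | 3·6 = 18
gcd(4,2,3) = 1

Coefficients: [4, 2, 3]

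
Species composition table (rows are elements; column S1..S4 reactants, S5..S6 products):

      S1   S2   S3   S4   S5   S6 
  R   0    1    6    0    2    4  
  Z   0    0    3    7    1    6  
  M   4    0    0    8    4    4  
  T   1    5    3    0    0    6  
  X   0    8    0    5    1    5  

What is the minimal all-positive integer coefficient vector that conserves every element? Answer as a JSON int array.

R: 5·0+2·1+5·6+3·0 = 32 | 6·2+5·4 = 32
Z: 5·0+2·0+5·3+3·7 = 36 | 6·1+5·6 = 36
M: 5·4+2·0+5·0+3·8 = 44 | 6·4+5·4 = 44
T: 5·1+2·5+5·3+3·0 = 30 | 6·0+5·6 = 30
X: 5·0+2·8+5·0+3·5 = 31 | 6·1+5·5 = 31
gcd(5,2,5,3,6,5) = 1

Coefficients: [5, 2, 5, 3, 6, 5]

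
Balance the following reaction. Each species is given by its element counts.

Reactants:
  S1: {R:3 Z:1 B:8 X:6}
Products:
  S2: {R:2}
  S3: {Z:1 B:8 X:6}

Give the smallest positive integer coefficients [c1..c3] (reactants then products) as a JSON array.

Coefficients: [2, 3, 2]

R: 2·3 = 6 | 3·2+2·0 = 6
Z: 2·1 = 2 | 3·0+2·1 = 2
B: 2·8 = 16 | 3·0+2·8 = 16
X: 2·6 = 12 | 3·0+2·6 = 12
gcd(2,3,2) = 1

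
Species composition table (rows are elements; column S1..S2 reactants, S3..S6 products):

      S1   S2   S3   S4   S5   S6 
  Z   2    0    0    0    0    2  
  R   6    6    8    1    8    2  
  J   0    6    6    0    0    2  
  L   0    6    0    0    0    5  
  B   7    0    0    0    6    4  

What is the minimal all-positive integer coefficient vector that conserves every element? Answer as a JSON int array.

Z: 6·2+5·0 = 12 | 3·0+6·0+3·0+6·2 = 12
R: 6·6+5·6 = 66 | 3·8+6·1+3·8+6·2 = 66
J: 6·0+5·6 = 30 | 3·6+6·0+3·0+6·2 = 30
L: 6·0+5·6 = 30 | 3·0+6·0+3·0+6·5 = 30
B: 6·7+5·0 = 42 | 3·0+6·0+3·6+6·4 = 42
gcd(6,5,3,6,3,6) = 1

Coefficients: [6, 5, 3, 6, 3, 6]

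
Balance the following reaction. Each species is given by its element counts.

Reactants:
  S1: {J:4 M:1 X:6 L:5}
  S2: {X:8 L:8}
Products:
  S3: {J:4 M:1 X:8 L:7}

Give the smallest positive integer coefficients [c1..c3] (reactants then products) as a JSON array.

J: 4·4+1·0 = 16 | 4·4 = 16
M: 4·1+1·0 = 4 | 4·1 = 4
X: 4·6+1·8 = 32 | 4·8 = 32
L: 4·5+1·8 = 28 | 4·7 = 28
gcd(4,1,4) = 1

Coefficients: [4, 1, 4]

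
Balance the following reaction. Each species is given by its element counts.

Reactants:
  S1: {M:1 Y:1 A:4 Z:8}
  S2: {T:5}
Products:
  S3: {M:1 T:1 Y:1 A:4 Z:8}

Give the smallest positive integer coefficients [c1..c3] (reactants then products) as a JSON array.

Coefficients: [5, 1, 5]

M: 5·1+1·0 = 5 | 5·1 = 5
T: 5·0+1·5 = 5 | 5·1 = 5
Y: 5·1+1·0 = 5 | 5·1 = 5
A: 5·4+1·0 = 20 | 5·4 = 20
Z: 5·8+1·0 = 40 | 5·8 = 40
gcd(5,1,5) = 1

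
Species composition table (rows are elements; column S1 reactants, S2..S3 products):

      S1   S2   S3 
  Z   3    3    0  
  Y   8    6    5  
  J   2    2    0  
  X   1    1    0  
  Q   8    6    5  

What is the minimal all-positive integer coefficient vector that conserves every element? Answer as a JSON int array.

Coefficients: [5, 5, 2]

Z: 5·3 = 15 | 5·3+2·0 = 15
Y: 5·8 = 40 | 5·6+2·5 = 40
J: 5·2 = 10 | 5·2+2·0 = 10
X: 5·1 = 5 | 5·1+2·0 = 5
Q: 5·8 = 40 | 5·6+2·5 = 40
gcd(5,5,2) = 1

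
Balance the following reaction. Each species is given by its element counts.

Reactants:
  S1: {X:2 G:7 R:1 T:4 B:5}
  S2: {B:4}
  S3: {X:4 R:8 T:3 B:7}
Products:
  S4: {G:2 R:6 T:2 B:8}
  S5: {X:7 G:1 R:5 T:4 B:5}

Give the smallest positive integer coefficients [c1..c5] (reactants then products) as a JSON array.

X: 2·2+2·0+6·4 = 28 | 5·0+4·7 = 28
G: 2·7+2·0+6·0 = 14 | 5·2+4·1 = 14
R: 2·1+2·0+6·8 = 50 | 5·6+4·5 = 50
T: 2·4+2·0+6·3 = 26 | 5·2+4·4 = 26
B: 2·5+2·4+6·7 = 60 | 5·8+4·5 = 60
gcd(2,2,6,5,4) = 1

Coefficients: [2, 2, 6, 5, 4]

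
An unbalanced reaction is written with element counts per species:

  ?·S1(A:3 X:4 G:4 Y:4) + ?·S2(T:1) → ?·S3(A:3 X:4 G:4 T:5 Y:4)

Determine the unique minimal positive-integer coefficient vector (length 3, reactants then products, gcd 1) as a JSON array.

Coefficients: [1, 5, 1]

A: 1·3+5·0 = 3 | 1·3 = 3
X: 1·4+5·0 = 4 | 1·4 = 4
G: 1·4+5·0 = 4 | 1·4 = 4
T: 1·0+5·1 = 5 | 1·5 = 5
Y: 1·4+5·0 = 4 | 1·4 = 4
gcd(1,5,1) = 1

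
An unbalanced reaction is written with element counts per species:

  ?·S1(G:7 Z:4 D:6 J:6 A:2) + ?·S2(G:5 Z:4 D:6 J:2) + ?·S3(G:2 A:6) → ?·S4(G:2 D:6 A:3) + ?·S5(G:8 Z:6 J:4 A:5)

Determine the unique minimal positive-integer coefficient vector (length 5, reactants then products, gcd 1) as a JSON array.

G: 1·7+5·5+6·2 = 44 | 6·2+4·8 = 44
Z: 1·4+5·4+6·0 = 24 | 6·0+4·6 = 24
D: 1·6+5·6+6·0 = 36 | 6·6+4·0 = 36
J: 1·6+5·2+6·0 = 16 | 6·0+4·4 = 16
A: 1·2+5·0+6·6 = 38 | 6·3+4·5 = 38
gcd(1,5,6,6,4) = 1

Coefficients: [1, 5, 6, 6, 4]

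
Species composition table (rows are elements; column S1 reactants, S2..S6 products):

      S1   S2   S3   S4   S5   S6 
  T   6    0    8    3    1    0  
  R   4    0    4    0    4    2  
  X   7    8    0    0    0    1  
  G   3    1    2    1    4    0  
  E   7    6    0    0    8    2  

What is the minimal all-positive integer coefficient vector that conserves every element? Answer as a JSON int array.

T: 6·6 = 36 | 5·0+4·8+1·3+1·1+2·0 = 36
R: 6·4 = 24 | 5·0+4·4+1·0+1·4+2·2 = 24
X: 6·7 = 42 | 5·8+4·0+1·0+1·0+2·1 = 42
G: 6·3 = 18 | 5·1+4·2+1·1+1·4+2·0 = 18
E: 6·7 = 42 | 5·6+4·0+1·0+1·8+2·2 = 42
gcd(6,5,4,1,1,2) = 1

Coefficients: [6, 5, 4, 1, 1, 2]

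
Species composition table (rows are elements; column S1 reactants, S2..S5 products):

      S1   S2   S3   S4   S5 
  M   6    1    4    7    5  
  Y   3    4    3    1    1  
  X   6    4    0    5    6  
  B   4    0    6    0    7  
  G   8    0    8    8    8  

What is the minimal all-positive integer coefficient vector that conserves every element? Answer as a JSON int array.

Coefficients: [5, 2, 1, 2, 2]

M: 5·6 = 30 | 2·1+1·4+2·7+2·5 = 30
Y: 5·3 = 15 | 2·4+1·3+2·1+2·1 = 15
X: 5·6 = 30 | 2·4+1·0+2·5+2·6 = 30
B: 5·4 = 20 | 2·0+1·6+2·0+2·7 = 20
G: 5·8 = 40 | 2·0+1·8+2·8+2·8 = 40
gcd(5,2,1,2,2) = 1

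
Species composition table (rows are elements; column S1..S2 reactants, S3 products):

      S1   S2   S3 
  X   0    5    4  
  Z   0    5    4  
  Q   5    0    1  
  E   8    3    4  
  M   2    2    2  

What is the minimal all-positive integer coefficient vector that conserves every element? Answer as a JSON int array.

X: 1·0+4·5 = 20 | 5·4 = 20
Z: 1·0+4·5 = 20 | 5·4 = 20
Q: 1·5+4·0 = 5 | 5·1 = 5
E: 1·8+4·3 = 20 | 5·4 = 20
M: 1·2+4·2 = 10 | 5·2 = 10
gcd(1,4,5) = 1

Coefficients: [1, 4, 5]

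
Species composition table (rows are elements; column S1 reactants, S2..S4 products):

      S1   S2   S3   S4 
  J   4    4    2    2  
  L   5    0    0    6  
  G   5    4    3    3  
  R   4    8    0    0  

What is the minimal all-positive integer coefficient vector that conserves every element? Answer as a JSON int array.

Coefficients: [6, 3, 1, 5]

J: 6·4 = 24 | 3·4+1·2+5·2 = 24
L: 6·5 = 30 | 3·0+1·0+5·6 = 30
G: 6·5 = 30 | 3·4+1·3+5·3 = 30
R: 6·4 = 24 | 3·8+1·0+5·0 = 24
gcd(6,3,1,5) = 1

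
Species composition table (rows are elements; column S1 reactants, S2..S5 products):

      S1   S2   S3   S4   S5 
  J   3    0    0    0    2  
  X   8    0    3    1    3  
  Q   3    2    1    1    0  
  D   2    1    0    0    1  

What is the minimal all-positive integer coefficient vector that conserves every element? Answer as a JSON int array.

J: 4·3 = 12 | 2·0+3·0+5·0+6·2 = 12
X: 4·8 = 32 | 2·0+3·3+5·1+6·3 = 32
Q: 4·3 = 12 | 2·2+3·1+5·1+6·0 = 12
D: 4·2 = 8 | 2·1+3·0+5·0+6·1 = 8
gcd(4,2,3,5,6) = 1

Coefficients: [4, 2, 3, 5, 6]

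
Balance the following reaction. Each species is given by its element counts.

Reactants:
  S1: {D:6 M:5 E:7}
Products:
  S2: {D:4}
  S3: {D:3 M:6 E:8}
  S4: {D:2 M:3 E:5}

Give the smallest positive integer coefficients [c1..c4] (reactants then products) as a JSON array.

D: 6·6 = 36 | 5·4+4·3+2·2 = 36
M: 6·5 = 30 | 5·0+4·6+2·3 = 30
E: 6·7 = 42 | 5·0+4·8+2·5 = 42
gcd(6,5,4,2) = 1

Coefficients: [6, 5, 4, 2]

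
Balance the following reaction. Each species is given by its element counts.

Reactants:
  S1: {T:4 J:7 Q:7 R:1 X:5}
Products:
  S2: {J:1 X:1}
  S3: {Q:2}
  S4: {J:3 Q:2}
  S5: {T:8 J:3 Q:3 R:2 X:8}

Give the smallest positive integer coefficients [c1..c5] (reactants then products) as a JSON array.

T: 4·4 = 16 | 4·0+5·0+6·0+2·8 = 16
J: 4·7 = 28 | 4·1+5·0+6·3+2·3 = 28
Q: 4·7 = 28 | 4·0+5·2+6·2+2·3 = 28
R: 4·1 = 4 | 4·0+5·0+6·0+2·2 = 4
X: 4·5 = 20 | 4·1+5·0+6·0+2·8 = 20
gcd(4,4,5,6,2) = 1

Coefficients: [4, 4, 5, 6, 2]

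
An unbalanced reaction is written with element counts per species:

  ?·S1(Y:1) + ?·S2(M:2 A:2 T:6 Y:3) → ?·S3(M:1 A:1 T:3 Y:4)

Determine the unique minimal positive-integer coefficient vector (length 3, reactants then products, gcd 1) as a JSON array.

M: 5·0+1·2 = 2 | 2·1 = 2
A: 5·0+1·2 = 2 | 2·1 = 2
T: 5·0+1·6 = 6 | 2·3 = 6
Y: 5·1+1·3 = 8 | 2·4 = 8
gcd(5,1,2) = 1

Coefficients: [5, 1, 2]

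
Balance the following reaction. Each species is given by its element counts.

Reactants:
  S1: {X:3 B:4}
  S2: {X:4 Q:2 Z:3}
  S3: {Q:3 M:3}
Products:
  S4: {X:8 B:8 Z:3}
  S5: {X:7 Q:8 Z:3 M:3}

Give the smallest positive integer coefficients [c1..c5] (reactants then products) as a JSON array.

X: 6·3+5·4+2·0 = 38 | 3·8+2·7 = 38
Q: 6·0+5·2+2·3 = 16 | 3·0+2·8 = 16
B: 6·4+5·0+2·0 = 24 | 3·8+2·0 = 24
Z: 6·0+5·3+2·0 = 15 | 3·3+2·3 = 15
M: 6·0+5·0+2·3 = 6 | 3·0+2·3 = 6
gcd(6,5,2,3,2) = 1

Coefficients: [6, 5, 2, 3, 2]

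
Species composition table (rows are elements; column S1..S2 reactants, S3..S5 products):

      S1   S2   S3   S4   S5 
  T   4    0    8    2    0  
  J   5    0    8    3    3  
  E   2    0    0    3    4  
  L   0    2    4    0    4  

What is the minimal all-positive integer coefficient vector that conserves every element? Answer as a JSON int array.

T: 5·4+6·0 = 20 | 2·8+2·2+1·0 = 20
J: 5·5+6·0 = 25 | 2·8+2·3+1·3 = 25
E: 5·2+6·0 = 10 | 2·0+2·3+1·4 = 10
L: 5·0+6·2 = 12 | 2·4+2·0+1·4 = 12
gcd(5,6,2,2,1) = 1

Coefficients: [5, 6, 2, 2, 1]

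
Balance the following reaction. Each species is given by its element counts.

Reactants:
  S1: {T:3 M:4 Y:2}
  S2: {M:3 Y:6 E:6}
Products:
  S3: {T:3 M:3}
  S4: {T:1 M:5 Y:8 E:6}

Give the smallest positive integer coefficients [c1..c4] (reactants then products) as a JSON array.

Coefficients: [3, 3, 2, 3]

T: 3·3+3·0 = 9 | 2·3+3·1 = 9
M: 3·4+3·3 = 21 | 2·3+3·5 = 21
Y: 3·2+3·6 = 24 | 2·0+3·8 = 24
E: 3·0+3·6 = 18 | 2·0+3·6 = 18
gcd(3,3,2,3) = 1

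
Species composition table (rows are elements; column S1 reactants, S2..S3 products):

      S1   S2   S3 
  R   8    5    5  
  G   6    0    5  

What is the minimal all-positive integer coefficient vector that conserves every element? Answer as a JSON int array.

Coefficients: [5, 2, 6]

R: 5·8 = 40 | 2·5+6·5 = 40
G: 5·6 = 30 | 2·0+6·5 = 30
gcd(5,2,6) = 1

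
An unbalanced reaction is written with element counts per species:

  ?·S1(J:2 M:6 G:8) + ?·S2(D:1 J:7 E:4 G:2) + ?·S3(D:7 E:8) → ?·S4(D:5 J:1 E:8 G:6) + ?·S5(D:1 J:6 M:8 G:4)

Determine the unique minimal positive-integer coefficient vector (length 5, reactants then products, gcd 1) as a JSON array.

Coefficients: [4, 2, 3, 4, 3]

D: 4·0+2·1+3·7 = 23 | 4·5+3·1 = 23
J: 4·2+2·7+3·0 = 22 | 4·1+3·6 = 22
M: 4·6+2·0+3·0 = 24 | 4·0+3·8 = 24
E: 4·0+2·4+3·8 = 32 | 4·8+3·0 = 32
G: 4·8+2·2+3·0 = 36 | 4·6+3·4 = 36
gcd(4,2,3,4,3) = 1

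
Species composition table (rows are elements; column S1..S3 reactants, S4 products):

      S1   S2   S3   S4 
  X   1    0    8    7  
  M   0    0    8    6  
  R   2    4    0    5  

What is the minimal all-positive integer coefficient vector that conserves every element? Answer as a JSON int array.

Coefficients: [4, 3, 3, 4]

X: 4·1+3·0+3·8 = 28 | 4·7 = 28
M: 4·0+3·0+3·8 = 24 | 4·6 = 24
R: 4·2+3·4+3·0 = 20 | 4·5 = 20
gcd(4,3,3,4) = 1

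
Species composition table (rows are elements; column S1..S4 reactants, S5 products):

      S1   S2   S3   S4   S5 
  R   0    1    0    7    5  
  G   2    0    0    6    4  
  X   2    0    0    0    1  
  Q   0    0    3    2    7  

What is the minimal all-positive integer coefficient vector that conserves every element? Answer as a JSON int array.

R: 1·0+3·1+4·0+1·7 = 10 | 2·5 = 10
G: 1·2+3·0+4·0+1·6 = 8 | 2·4 = 8
X: 1·2+3·0+4·0+1·0 = 2 | 2·1 = 2
Q: 1·0+3·0+4·3+1·2 = 14 | 2·7 = 14
gcd(1,3,4,1,2) = 1

Coefficients: [1, 3, 4, 1, 2]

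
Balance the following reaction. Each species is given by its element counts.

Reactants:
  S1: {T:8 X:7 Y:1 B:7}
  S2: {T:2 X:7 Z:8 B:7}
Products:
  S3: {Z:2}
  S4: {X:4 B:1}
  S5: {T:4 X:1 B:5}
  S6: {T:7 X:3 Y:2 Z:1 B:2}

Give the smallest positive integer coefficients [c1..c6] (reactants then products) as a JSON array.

T: 4·8+1·2 = 34 | 3·0+6·0+5·4+2·7 = 34
X: 4·7+1·7 = 35 | 3·0+6·4+5·1+2·3 = 35
Y: 4·1+1·0 = 4 | 3·0+6·0+5·0+2·2 = 4
Z: 4·0+1·8 = 8 | 3·2+6·0+5·0+2·1 = 8
B: 4·7+1·7 = 35 | 3·0+6·1+5·5+2·2 = 35
gcd(4,1,3,6,5,2) = 1

Coefficients: [4, 1, 3, 6, 5, 2]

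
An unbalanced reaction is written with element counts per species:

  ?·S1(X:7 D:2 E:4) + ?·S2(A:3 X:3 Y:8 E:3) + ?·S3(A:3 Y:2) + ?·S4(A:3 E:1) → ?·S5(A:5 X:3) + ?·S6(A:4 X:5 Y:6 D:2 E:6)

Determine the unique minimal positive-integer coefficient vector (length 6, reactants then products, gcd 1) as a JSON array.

Coefficients: [3, 1, 5, 3, 3, 3]

A: 3·0+1·3+5·3+3·3 = 27 | 3·5+3·4 = 27
X: 3·7+1·3+5·0+3·0 = 24 | 3·3+3·5 = 24
Y: 3·0+1·8+5·2+3·0 = 18 | 3·0+3·6 = 18
D: 3·2+1·0+5·0+3·0 = 6 | 3·0+3·2 = 6
E: 3·4+1·3+5·0+3·1 = 18 | 3·0+3·6 = 18
gcd(3,1,5,3,3,3) = 1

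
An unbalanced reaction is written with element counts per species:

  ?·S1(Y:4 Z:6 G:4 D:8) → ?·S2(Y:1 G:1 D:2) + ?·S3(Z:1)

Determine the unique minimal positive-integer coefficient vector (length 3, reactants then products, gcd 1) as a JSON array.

Coefficients: [1, 4, 6]

Y: 1·4 = 4 | 4·1+6·0 = 4
Z: 1·6 = 6 | 4·0+6·1 = 6
G: 1·4 = 4 | 4·1+6·0 = 4
D: 1·8 = 8 | 4·2+6·0 = 8
gcd(1,4,6) = 1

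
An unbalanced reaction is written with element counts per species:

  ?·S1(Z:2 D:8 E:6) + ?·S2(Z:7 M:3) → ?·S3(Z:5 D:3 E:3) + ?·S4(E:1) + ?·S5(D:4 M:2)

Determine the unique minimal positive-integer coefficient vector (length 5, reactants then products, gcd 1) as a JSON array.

Z: 3·2+2·7 = 20 | 4·5+6·0+3·0 = 20
D: 3·8+2·0 = 24 | 4·3+6·0+3·4 = 24
M: 3·0+2·3 = 6 | 4·0+6·0+3·2 = 6
E: 3·6+2·0 = 18 | 4·3+6·1+3·0 = 18
gcd(3,2,4,6,3) = 1

Coefficients: [3, 2, 4, 6, 3]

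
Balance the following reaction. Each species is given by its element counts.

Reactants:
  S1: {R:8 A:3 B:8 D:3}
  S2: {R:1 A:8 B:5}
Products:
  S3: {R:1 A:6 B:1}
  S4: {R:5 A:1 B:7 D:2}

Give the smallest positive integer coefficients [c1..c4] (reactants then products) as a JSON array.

Coefficients: [4, 3, 5, 6]

R: 4·8+3·1 = 35 | 5·1+6·5 = 35
A: 4·3+3·8 = 36 | 5·6+6·1 = 36
B: 4·8+3·5 = 47 | 5·1+6·7 = 47
D: 4·3+3·0 = 12 | 5·0+6·2 = 12
gcd(4,3,5,6) = 1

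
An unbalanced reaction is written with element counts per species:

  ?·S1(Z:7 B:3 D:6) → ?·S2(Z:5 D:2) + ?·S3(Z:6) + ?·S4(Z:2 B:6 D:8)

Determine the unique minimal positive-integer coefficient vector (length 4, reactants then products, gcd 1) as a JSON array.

Coefficients: [6, 6, 1, 3]

Z: 6·7 = 42 | 6·5+1·6+3·2 = 42
B: 6·3 = 18 | 6·0+1·0+3·6 = 18
D: 6·6 = 36 | 6·2+1·0+3·8 = 36
gcd(6,6,1,3) = 1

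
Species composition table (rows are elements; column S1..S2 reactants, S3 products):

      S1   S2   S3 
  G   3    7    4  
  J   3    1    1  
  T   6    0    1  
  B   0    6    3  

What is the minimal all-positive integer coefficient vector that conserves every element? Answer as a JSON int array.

Coefficients: [1, 3, 6]

G: 1·3+3·7 = 24 | 6·4 = 24
J: 1·3+3·1 = 6 | 6·1 = 6
T: 1·6+3·0 = 6 | 6·1 = 6
B: 1·0+3·6 = 18 | 6·3 = 18
gcd(1,3,6) = 1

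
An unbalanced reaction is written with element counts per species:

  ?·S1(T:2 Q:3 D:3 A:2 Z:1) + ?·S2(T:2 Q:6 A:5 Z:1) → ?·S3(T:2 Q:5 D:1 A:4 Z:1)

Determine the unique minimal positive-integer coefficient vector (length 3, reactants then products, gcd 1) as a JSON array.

Coefficients: [1, 2, 3]

T: 1·2+2·2 = 6 | 3·2 = 6
Q: 1·3+2·6 = 15 | 3·5 = 15
D: 1·3+2·0 = 3 | 3·1 = 3
A: 1·2+2·5 = 12 | 3·4 = 12
Z: 1·1+2·1 = 3 | 3·1 = 3
gcd(1,2,3) = 1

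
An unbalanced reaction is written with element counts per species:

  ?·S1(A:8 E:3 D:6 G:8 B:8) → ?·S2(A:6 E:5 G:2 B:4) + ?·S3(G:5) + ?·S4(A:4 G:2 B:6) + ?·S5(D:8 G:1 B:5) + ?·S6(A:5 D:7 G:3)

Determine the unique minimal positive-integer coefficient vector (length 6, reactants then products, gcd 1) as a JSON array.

A: 5·8 = 40 | 3·6+4·0+3·4+2·0+2·5 = 40
E: 5·3 = 15 | 3·5+4·0+3·0+2·0+2·0 = 15
D: 5·6 = 30 | 3·0+4·0+3·0+2·8+2·7 = 30
G: 5·8 = 40 | 3·2+4·5+3·2+2·1+2·3 = 40
B: 5·8 = 40 | 3·4+4·0+3·6+2·5+2·0 = 40
gcd(5,3,4,3,2,2) = 1

Coefficients: [5, 3, 4, 3, 2, 2]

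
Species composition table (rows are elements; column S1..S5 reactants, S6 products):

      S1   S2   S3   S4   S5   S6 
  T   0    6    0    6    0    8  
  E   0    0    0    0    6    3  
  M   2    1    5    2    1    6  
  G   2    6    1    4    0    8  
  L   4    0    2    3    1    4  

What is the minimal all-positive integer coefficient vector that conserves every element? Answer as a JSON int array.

Coefficients: [1, 5, 4, 3, 3, 6]

T: 1·0+5·6+4·0+3·6+3·0 = 48 | 6·8 = 48
E: 1·0+5·0+4·0+3·0+3·6 = 18 | 6·3 = 18
M: 1·2+5·1+4·5+3·2+3·1 = 36 | 6·6 = 36
G: 1·2+5·6+4·1+3·4+3·0 = 48 | 6·8 = 48
L: 1·4+5·0+4·2+3·3+3·1 = 24 | 6·4 = 24
gcd(1,5,4,3,3,6) = 1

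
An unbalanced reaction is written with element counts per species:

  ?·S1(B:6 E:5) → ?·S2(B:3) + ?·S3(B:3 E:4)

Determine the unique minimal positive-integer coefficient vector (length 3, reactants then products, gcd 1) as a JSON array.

B: 4·6 = 24 | 3·3+5·3 = 24
E: 4·5 = 20 | 3·0+5·4 = 20
gcd(4,3,5) = 1

Coefficients: [4, 3, 5]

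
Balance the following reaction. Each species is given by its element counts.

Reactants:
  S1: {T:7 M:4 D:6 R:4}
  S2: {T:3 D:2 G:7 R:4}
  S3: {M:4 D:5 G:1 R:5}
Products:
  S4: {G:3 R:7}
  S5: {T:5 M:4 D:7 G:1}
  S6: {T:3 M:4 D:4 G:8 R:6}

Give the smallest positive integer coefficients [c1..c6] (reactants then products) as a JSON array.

Coefficients: [3, 4, 4, 6, 6, 1]

T: 3·7+4·3+4·0 = 33 | 6·0+6·5+1·3 = 33
M: 3·4+4·0+4·4 = 28 | 6·0+6·4+1·4 = 28
D: 3·6+4·2+4·5 = 46 | 6·0+6·7+1·4 = 46
G: 3·0+4·7+4·1 = 32 | 6·3+6·1+1·8 = 32
R: 3·4+4·4+4·5 = 48 | 6·7+6·0+1·6 = 48
gcd(3,4,4,6,6,1) = 1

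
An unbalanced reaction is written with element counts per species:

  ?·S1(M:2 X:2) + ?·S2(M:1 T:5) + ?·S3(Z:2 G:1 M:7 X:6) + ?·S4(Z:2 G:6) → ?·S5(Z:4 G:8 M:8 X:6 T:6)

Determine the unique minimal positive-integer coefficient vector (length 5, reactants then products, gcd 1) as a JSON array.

Coefficients: [3, 6, 4, 6, 5]

Z: 3·0+6·0+4·2+6·2 = 20 | 5·4 = 20
G: 3·0+6·0+4·1+6·6 = 40 | 5·8 = 40
M: 3·2+6·1+4·7+6·0 = 40 | 5·8 = 40
X: 3·2+6·0+4·6+6·0 = 30 | 5·6 = 30
T: 3·0+6·5+4·0+6·0 = 30 | 5·6 = 30
gcd(3,6,4,6,5) = 1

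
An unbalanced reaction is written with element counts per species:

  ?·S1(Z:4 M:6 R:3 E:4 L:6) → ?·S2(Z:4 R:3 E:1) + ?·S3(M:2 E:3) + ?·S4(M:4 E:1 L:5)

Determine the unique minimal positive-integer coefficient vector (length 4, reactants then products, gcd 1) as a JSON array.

Coefficients: [5, 5, 3, 6]

Z: 5·4 = 20 | 5·4+3·0+6·0 = 20
M: 5·6 = 30 | 5·0+3·2+6·4 = 30
R: 5·3 = 15 | 5·3+3·0+6·0 = 15
E: 5·4 = 20 | 5·1+3·3+6·1 = 20
L: 5·6 = 30 | 5·0+3·0+6·5 = 30
gcd(5,5,3,6) = 1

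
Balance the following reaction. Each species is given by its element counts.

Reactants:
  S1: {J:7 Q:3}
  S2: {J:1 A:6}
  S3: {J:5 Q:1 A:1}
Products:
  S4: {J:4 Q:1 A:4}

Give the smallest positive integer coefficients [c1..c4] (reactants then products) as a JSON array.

Coefficients: [1, 3, 2, 5]

J: 1·7+3·1+2·5 = 20 | 5·4 = 20
Q: 1·3+3·0+2·1 = 5 | 5·1 = 5
A: 1·0+3·6+2·1 = 20 | 5·4 = 20
gcd(1,3,2,5) = 1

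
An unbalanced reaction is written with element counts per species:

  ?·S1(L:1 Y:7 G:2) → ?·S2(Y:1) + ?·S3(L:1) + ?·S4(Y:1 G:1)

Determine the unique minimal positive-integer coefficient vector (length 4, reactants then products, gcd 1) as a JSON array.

Coefficients: [1, 5, 1, 2]

L: 1·1 = 1 | 5·0+1·1+2·0 = 1
Y: 1·7 = 7 | 5·1+1·0+2·1 = 7
G: 1·2 = 2 | 5·0+1·0+2·1 = 2
gcd(1,5,1,2) = 1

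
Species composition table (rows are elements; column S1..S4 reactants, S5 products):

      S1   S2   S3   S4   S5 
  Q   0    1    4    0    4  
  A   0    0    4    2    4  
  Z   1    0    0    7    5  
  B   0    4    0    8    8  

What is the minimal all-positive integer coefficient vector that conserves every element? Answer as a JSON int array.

Coefficients: [6, 4, 3, 2, 4]

Q: 6·0+4·1+3·4+2·0 = 16 | 4·4 = 16
A: 6·0+4·0+3·4+2·2 = 16 | 4·4 = 16
Z: 6·1+4·0+3·0+2·7 = 20 | 4·5 = 20
B: 6·0+4·4+3·0+2·8 = 32 | 4·8 = 32
gcd(6,4,3,2,4) = 1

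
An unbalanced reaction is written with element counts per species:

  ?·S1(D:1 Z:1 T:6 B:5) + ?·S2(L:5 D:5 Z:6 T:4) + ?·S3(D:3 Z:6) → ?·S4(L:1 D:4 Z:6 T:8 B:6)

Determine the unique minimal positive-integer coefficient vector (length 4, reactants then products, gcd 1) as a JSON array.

L: 6·0+1·5+3·0 = 5 | 5·1 = 5
D: 6·1+1·5+3·3 = 20 | 5·4 = 20
Z: 6·1+1·6+3·6 = 30 | 5·6 = 30
T: 6·6+1·4+3·0 = 40 | 5·8 = 40
B: 6·5+1·0+3·0 = 30 | 5·6 = 30
gcd(6,1,3,5) = 1

Coefficients: [6, 1, 3, 5]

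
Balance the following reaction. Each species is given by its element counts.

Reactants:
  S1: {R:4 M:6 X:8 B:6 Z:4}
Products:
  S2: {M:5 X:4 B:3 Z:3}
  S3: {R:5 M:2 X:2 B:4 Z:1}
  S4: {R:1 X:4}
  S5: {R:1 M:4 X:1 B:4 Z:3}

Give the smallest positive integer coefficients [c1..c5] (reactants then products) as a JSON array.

Coefficients: [5, 2, 2, 6, 4]

R: 5·4 = 20 | 2·0+2·5+6·1+4·1 = 20
M: 5·6 = 30 | 2·5+2·2+6·0+4·4 = 30
X: 5·8 = 40 | 2·4+2·2+6·4+4·1 = 40
B: 5·6 = 30 | 2·3+2·4+6·0+4·4 = 30
Z: 5·4 = 20 | 2·3+2·1+6·0+4·3 = 20
gcd(5,2,2,6,4) = 1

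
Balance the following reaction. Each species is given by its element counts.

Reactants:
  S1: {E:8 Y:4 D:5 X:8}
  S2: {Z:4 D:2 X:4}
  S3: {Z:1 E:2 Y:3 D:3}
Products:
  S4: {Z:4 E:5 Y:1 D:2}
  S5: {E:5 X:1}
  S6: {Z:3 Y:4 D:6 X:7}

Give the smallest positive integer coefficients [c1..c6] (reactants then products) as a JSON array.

Coefficients: [3, 4, 3, 1, 5, 5]

Z: 3·0+4·4+3·1 = 19 | 1·4+5·0+5·3 = 19
E: 3·8+4·0+3·2 = 30 | 1·5+5·5+5·0 = 30
Y: 3·4+4·0+3·3 = 21 | 1·1+5·0+5·4 = 21
D: 3·5+4·2+3·3 = 32 | 1·2+5·0+5·6 = 32
X: 3·8+4·4+3·0 = 40 | 1·0+5·1+5·7 = 40
gcd(3,4,3,1,5,5) = 1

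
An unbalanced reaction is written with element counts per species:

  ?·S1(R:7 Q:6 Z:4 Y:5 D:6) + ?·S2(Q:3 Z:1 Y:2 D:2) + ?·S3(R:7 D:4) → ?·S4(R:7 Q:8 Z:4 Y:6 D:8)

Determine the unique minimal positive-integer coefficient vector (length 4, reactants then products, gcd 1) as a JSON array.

R: 2·7+4·0+1·7 = 21 | 3·7 = 21
Q: 2·6+4·3+1·0 = 24 | 3·8 = 24
Z: 2·4+4·1+1·0 = 12 | 3·4 = 12
Y: 2·5+4·2+1·0 = 18 | 3·6 = 18
D: 2·6+4·2+1·4 = 24 | 3·8 = 24
gcd(2,4,1,3) = 1

Coefficients: [2, 4, 1, 3]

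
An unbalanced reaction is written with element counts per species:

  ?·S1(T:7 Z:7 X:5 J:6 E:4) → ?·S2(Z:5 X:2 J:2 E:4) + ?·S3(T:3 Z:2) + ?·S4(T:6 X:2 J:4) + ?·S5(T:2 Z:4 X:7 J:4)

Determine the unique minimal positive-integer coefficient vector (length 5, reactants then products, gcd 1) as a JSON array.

T: 5·7 = 35 | 5·0+3·3+4·6+1·2 = 35
Z: 5·7 = 35 | 5·5+3·2+4·0+1·4 = 35
X: 5·5 = 25 | 5·2+3·0+4·2+1·7 = 25
J: 5·6 = 30 | 5·2+3·0+4·4+1·4 = 30
E: 5·4 = 20 | 5·4+3·0+4·0+1·0 = 20
gcd(5,5,3,4,1) = 1

Coefficients: [5, 5, 3, 4, 1]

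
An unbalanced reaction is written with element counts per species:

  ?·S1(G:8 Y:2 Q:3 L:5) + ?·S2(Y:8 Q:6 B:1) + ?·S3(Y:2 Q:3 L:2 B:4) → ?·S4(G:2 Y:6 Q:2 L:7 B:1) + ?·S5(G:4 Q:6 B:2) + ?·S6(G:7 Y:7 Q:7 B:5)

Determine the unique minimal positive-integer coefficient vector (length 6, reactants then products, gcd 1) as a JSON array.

G: 5·8+3·0+5·0 = 40 | 5·2+4·4+2·7 = 40
Y: 5·2+3·8+5·2 = 44 | 5·6+4·0+2·7 = 44
Q: 5·3+3·6+5·3 = 48 | 5·2+4·6+2·7 = 48
L: 5·5+3·0+5·2 = 35 | 5·7+4·0+2·0 = 35
B: 5·0+3·1+5·4 = 23 | 5·1+4·2+2·5 = 23
gcd(5,3,5,5,4,2) = 1

Coefficients: [5, 3, 5, 5, 4, 2]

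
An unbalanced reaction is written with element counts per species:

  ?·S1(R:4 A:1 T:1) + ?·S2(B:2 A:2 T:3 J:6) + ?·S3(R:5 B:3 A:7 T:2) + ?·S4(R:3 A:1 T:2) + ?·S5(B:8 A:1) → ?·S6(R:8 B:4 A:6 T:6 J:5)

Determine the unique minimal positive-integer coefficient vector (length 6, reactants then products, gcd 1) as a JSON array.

R: 5·4+5·0+2·5+6·3+1·0 = 48 | 6·8 = 48
B: 5·0+5·2+2·3+6·0+1·8 = 24 | 6·4 = 24
A: 5·1+5·2+2·7+6·1+1·1 = 36 | 6·6 = 36
T: 5·1+5·3+2·2+6·2+1·0 = 36 | 6·6 = 36
J: 5·0+5·6+2·0+6·0+1·0 = 30 | 6·5 = 30
gcd(5,5,2,6,1,6) = 1

Coefficients: [5, 5, 2, 6, 1, 6]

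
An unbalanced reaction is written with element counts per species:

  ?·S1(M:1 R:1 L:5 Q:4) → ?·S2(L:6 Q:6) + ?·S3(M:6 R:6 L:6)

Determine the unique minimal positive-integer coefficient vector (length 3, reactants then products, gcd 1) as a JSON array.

Coefficients: [6, 4, 1]

M: 6·1 = 6 | 4·0+1·6 = 6
R: 6·1 = 6 | 4·0+1·6 = 6
L: 6·5 = 30 | 4·6+1·6 = 30
Q: 6·4 = 24 | 4·6+1·0 = 24
gcd(6,4,1) = 1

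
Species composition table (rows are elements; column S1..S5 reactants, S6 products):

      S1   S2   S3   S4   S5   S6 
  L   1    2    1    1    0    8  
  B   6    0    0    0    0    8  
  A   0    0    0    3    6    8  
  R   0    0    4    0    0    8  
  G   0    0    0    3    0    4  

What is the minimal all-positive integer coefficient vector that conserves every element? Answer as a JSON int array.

Coefficients: [4, 5, 6, 4, 2, 3]

L: 4·1+5·2+6·1+4·1+2·0 = 24 | 3·8 = 24
B: 4·6+5·0+6·0+4·0+2·0 = 24 | 3·8 = 24
A: 4·0+5·0+6·0+4·3+2·6 = 24 | 3·8 = 24
R: 4·0+5·0+6·4+4·0+2·0 = 24 | 3·8 = 24
G: 4·0+5·0+6·0+4·3+2·0 = 12 | 3·4 = 12
gcd(4,5,6,4,2,3) = 1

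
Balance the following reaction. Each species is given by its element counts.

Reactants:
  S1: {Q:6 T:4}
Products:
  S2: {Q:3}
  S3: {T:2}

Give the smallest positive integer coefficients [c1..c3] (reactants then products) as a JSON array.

Coefficients: [1, 2, 2]

Q: 1·6 = 6 | 2·3+2·0 = 6
T: 1·4 = 4 | 2·0+2·2 = 4
gcd(1,2,2) = 1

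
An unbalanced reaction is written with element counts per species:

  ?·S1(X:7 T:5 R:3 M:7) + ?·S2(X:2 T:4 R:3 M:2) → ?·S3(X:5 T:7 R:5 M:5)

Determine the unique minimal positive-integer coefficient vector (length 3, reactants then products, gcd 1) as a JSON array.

X: 1·7+4·2 = 15 | 3·5 = 15
T: 1·5+4·4 = 21 | 3·7 = 21
R: 1·3+4·3 = 15 | 3·5 = 15
M: 1·7+4·2 = 15 | 3·5 = 15
gcd(1,4,3) = 1

Coefficients: [1, 4, 3]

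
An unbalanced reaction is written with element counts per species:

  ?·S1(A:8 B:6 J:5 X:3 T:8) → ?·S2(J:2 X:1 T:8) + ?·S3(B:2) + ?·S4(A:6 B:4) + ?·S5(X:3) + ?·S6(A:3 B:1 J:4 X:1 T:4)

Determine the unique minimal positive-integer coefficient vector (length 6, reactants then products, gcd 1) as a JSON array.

Coefficients: [6, 3, 5, 5, 3, 6]

A: 6·8 = 48 | 3·0+5·0+5·6+3·0+6·3 = 48
B: 6·6 = 36 | 3·0+5·2+5·4+3·0+6·1 = 36
J: 6·5 = 30 | 3·2+5·0+5·0+3·0+6·4 = 30
X: 6·3 = 18 | 3·1+5·0+5·0+3·3+6·1 = 18
T: 6·8 = 48 | 3·8+5·0+5·0+3·0+6·4 = 48
gcd(6,3,5,5,3,6) = 1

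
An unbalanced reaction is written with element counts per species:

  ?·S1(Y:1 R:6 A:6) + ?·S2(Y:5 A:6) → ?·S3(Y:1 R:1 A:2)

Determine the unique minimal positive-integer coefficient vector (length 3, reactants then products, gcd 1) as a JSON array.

Coefficients: [1, 1, 6]

Y: 1·1+1·5 = 6 | 6·1 = 6
R: 1·6+1·0 = 6 | 6·1 = 6
A: 1·6+1·6 = 12 | 6·2 = 12
gcd(1,1,6) = 1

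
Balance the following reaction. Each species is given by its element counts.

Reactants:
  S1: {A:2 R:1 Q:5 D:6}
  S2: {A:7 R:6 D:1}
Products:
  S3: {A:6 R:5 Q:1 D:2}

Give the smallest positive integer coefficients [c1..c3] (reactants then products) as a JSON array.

Coefficients: [1, 4, 5]

A: 1·2+4·7 = 30 | 5·6 = 30
R: 1·1+4·6 = 25 | 5·5 = 25
Q: 1·5+4·0 = 5 | 5·1 = 5
D: 1·6+4·1 = 10 | 5·2 = 10
gcd(1,4,5) = 1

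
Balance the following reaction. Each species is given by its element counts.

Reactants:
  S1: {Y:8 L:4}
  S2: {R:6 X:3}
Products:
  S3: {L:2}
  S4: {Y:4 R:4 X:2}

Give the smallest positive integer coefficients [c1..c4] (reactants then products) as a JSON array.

Y: 3·8+4·0 = 24 | 6·0+6·4 = 24
R: 3·0+4·6 = 24 | 6·0+6·4 = 24
X: 3·0+4·3 = 12 | 6·0+6·2 = 12
L: 3·4+4·0 = 12 | 6·2+6·0 = 12
gcd(3,4,6,6) = 1

Coefficients: [3, 4, 6, 6]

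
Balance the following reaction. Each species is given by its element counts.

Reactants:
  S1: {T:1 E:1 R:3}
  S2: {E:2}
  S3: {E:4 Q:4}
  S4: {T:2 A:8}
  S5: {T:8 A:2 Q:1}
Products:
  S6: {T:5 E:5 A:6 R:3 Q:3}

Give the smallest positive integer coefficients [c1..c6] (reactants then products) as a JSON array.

T: 3·1+2·0+2·0+2·2+1·8 = 15 | 3·5 = 15
E: 3·1+2·2+2·4+2·0+1·0 = 15 | 3·5 = 15
A: 3·0+2·0+2·0+2·8+1·2 = 18 | 3·6 = 18
R: 3·3+2·0+2·0+2·0+1·0 = 9 | 3·3 = 9
Q: 3·0+2·0+2·4+2·0+1·1 = 9 | 3·3 = 9
gcd(3,2,2,2,1,3) = 1

Coefficients: [3, 2, 2, 2, 1, 3]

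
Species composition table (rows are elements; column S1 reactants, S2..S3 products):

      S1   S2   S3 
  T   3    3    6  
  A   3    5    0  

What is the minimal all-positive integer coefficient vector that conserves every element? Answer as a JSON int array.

Coefficients: [5, 3, 1]

T: 5·3 = 15 | 3·3+1·6 = 15
A: 5·3 = 15 | 3·5+1·0 = 15
gcd(5,3,1) = 1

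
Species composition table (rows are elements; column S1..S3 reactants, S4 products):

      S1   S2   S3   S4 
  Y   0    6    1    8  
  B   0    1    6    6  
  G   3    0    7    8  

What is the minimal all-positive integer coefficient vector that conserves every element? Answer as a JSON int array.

Coefficients: [4, 6, 4, 5]

Y: 4·0+6·6+4·1 = 40 | 5·8 = 40
B: 4·0+6·1+4·6 = 30 | 5·6 = 30
G: 4·3+6·0+4·7 = 40 | 5·8 = 40
gcd(4,6,4,5) = 1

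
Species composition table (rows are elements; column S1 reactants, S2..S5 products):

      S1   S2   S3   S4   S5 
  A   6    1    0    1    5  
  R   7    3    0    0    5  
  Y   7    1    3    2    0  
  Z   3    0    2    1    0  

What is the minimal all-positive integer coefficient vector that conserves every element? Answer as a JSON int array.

Coefficients: [2, 3, 1, 4, 1]

A: 2·6 = 12 | 3·1+1·0+4·1+1·5 = 12
R: 2·7 = 14 | 3·3+1·0+4·0+1·5 = 14
Y: 2·7 = 14 | 3·1+1·3+4·2+1·0 = 14
Z: 2·3 = 6 | 3·0+1·2+4·1+1·0 = 6
gcd(2,3,1,4,1) = 1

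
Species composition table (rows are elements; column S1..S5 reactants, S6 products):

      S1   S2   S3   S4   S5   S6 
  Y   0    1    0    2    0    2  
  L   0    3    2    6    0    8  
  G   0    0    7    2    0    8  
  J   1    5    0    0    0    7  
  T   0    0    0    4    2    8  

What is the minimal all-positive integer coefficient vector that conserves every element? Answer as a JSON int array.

Y: 4·0+2·1+2·0+1·2+6·0 = 4 | 2·2 = 4
L: 4·0+2·3+2·2+1·6+6·0 = 16 | 2·8 = 16
G: 4·0+2·0+2·7+1·2+6·0 = 16 | 2·8 = 16
J: 4·1+2·5+2·0+1·0+6·0 = 14 | 2·7 = 14
T: 4·0+2·0+2·0+1·4+6·2 = 16 | 2·8 = 16
gcd(4,2,2,1,6,2) = 1

Coefficients: [4, 2, 2, 1, 6, 2]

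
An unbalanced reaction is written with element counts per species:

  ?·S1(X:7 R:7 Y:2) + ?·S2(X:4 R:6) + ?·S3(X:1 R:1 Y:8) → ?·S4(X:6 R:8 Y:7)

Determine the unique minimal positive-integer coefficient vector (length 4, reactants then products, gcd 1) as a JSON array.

Coefficients: [1, 6, 5, 6]

X: 1·7+6·4+5·1 = 36 | 6·6 = 36
R: 1·7+6·6+5·1 = 48 | 6·8 = 48
Y: 1·2+6·0+5·8 = 42 | 6·7 = 42
gcd(1,6,5,6) = 1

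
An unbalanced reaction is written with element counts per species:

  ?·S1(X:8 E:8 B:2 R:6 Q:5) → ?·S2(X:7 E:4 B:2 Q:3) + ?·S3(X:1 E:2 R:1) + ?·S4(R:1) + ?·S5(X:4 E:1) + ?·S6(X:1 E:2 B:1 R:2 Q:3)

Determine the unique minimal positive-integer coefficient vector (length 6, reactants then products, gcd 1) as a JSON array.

X: 3·8 = 24 | 1·7+5·1+5·0+2·4+4·1 = 24
E: 3·8 = 24 | 1·4+5·2+5·0+2·1+4·2 = 24
B: 3·2 = 6 | 1·2+5·0+5·0+2·0+4·1 = 6
R: 3·6 = 18 | 1·0+5·1+5·1+2·0+4·2 = 18
Q: 3·5 = 15 | 1·3+5·0+5·0+2·0+4·3 = 15
gcd(3,1,5,5,2,4) = 1

Coefficients: [3, 1, 5, 5, 2, 4]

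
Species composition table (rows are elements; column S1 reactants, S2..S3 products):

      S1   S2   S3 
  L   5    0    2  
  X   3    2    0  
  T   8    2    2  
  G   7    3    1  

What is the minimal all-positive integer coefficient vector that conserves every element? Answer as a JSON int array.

L: 2·5 = 10 | 3·0+5·2 = 10
X: 2·3 = 6 | 3·2+5·0 = 6
T: 2·8 = 16 | 3·2+5·2 = 16
G: 2·7 = 14 | 3·3+5·1 = 14
gcd(2,3,5) = 1

Coefficients: [2, 3, 5]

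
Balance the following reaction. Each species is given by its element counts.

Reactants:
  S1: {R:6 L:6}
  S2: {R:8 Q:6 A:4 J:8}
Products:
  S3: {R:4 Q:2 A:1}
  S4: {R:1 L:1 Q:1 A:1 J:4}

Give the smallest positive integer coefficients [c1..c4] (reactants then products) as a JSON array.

R: 1·6+3·8 = 30 | 6·4+6·1 = 30
L: 1·6+3·0 = 6 | 6·0+6·1 = 6
Q: 1·0+3·6 = 18 | 6·2+6·1 = 18
A: 1·0+3·4 = 12 | 6·1+6·1 = 12
J: 1·0+3·8 = 24 | 6·0+6·4 = 24
gcd(1,3,6,6) = 1

Coefficients: [1, 3, 6, 6]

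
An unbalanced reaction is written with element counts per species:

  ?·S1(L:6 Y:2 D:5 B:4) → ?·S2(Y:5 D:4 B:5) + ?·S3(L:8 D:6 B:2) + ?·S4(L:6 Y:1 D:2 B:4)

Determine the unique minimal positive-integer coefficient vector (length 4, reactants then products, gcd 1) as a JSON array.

L: 6·6 = 36 | 2·0+3·8+2·6 = 36
Y: 6·2 = 12 | 2·5+3·0+2·1 = 12
D: 6·5 = 30 | 2·4+3·6+2·2 = 30
B: 6·4 = 24 | 2·5+3·2+2·4 = 24
gcd(6,2,3,2) = 1

Coefficients: [6, 2, 3, 2]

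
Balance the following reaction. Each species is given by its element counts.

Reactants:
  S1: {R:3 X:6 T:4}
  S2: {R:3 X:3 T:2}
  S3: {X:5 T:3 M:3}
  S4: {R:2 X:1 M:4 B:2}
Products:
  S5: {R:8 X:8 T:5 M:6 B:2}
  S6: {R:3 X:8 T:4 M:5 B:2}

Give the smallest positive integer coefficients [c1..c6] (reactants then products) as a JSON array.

R: 2·3+5·3+3·0+6·2 = 33 | 3·8+3·3 = 33
X: 2·6+5·3+3·5+6·1 = 48 | 3·8+3·8 = 48
T: 2·4+5·2+3·3+6·0 = 27 | 3·5+3·4 = 27
M: 2·0+5·0+3·3+6·4 = 33 | 3·6+3·5 = 33
B: 2·0+5·0+3·0+6·2 = 12 | 3·2+3·2 = 12
gcd(2,5,3,6,3,3) = 1

Coefficients: [2, 5, 3, 6, 3, 3]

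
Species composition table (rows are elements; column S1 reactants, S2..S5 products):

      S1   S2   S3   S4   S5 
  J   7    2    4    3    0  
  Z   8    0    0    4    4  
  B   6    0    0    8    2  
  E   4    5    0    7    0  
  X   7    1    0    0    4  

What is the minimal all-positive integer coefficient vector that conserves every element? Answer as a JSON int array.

J: 3·7 = 21 | 1·2+4·4+1·3+5·0 = 21
Z: 3·8 = 24 | 1·0+4·0+1·4+5·4 = 24
B: 3·6 = 18 | 1·0+4·0+1·8+5·2 = 18
E: 3·4 = 12 | 1·5+4·0+1·7+5·0 = 12
X: 3·7 = 21 | 1·1+4·0+1·0+5·4 = 21
gcd(3,1,4,1,5) = 1

Coefficients: [3, 1, 4, 1, 5]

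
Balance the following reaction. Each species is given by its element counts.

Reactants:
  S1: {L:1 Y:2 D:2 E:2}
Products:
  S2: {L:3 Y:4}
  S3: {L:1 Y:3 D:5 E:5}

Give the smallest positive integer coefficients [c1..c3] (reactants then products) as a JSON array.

L: 5·1 = 5 | 1·3+2·1 = 5
Y: 5·2 = 10 | 1·4+2·3 = 10
D: 5·2 = 10 | 1·0+2·5 = 10
E: 5·2 = 10 | 1·0+2·5 = 10
gcd(5,1,2) = 1

Coefficients: [5, 1, 2]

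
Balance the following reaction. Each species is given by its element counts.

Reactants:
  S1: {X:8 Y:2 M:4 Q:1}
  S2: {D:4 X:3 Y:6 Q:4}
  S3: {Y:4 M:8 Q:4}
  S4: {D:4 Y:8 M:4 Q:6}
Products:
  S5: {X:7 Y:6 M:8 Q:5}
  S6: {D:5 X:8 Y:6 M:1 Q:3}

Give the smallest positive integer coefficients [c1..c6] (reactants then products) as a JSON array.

D: 6·0+4·4+1·0+1·4 = 20 | 4·0+4·5 = 20
X: 6·8+4·3+1·0+1·0 = 60 | 4·7+4·8 = 60
Y: 6·2+4·6+1·4+1·8 = 48 | 4·6+4·6 = 48
M: 6·4+4·0+1·8+1·4 = 36 | 4·8+4·1 = 36
Q: 6·1+4·4+1·4+1·6 = 32 | 4·5+4·3 = 32
gcd(6,4,1,1,4,4) = 1

Coefficients: [6, 4, 1, 1, 4, 4]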